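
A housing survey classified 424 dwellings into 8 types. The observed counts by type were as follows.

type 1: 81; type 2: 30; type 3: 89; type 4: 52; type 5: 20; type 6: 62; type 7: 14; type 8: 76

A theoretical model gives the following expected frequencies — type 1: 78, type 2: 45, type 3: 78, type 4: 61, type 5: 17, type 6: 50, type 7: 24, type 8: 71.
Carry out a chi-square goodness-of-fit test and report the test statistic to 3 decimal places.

cat         O        E   (O−E)²/E
type 1     81       78     0.1154
type 2     30       45     5.0000
type 3     89       78     1.5513
type 4     52       61     1.3279
type 5     20       17     0.5294
type 6     62       50     2.8800
type 7     14       24     4.1667
type 8     76       71     0.3521
Sum = 15.923

15.923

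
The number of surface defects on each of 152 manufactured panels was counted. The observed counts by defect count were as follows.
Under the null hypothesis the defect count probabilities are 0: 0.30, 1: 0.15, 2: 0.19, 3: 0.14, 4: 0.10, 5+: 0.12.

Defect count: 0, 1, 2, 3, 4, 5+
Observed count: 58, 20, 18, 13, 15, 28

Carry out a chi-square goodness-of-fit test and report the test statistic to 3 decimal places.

Expected counts E_i = n·p_i: 152×0.30 = 45.6, 152×0.15 = 22.8, 152×0.19 = 28.88, 152×0.14 = 21.28, 152×0.10 = 15.2, 152×0.12 = 18.24.
cat         O        E   (O−E)²/E
0          58     45.6     3.3719
1          20     22.8     0.3439
2          18    28.88     4.0988
3          13    21.28     3.2217
4          15     15.2     0.0026
5+         28    18.24     5.2225
Sum = 16.261

16.261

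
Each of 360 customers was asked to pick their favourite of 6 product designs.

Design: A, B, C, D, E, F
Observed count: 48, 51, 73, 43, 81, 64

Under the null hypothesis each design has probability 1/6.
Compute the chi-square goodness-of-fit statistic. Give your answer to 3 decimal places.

Expected count for each of the 6 categories: 360/6 = 60.
χ² = (48−60)²/60 + (51−60)²/60 + (73−60)²/60 + (43−60)²/60 + (81−60)²/60 + (64−60)²/60
   = 2.4000 + 1.3500 + 2.8167 + 4.8167 + 7.3500 + 0.2667
Sum = 19.000

19.000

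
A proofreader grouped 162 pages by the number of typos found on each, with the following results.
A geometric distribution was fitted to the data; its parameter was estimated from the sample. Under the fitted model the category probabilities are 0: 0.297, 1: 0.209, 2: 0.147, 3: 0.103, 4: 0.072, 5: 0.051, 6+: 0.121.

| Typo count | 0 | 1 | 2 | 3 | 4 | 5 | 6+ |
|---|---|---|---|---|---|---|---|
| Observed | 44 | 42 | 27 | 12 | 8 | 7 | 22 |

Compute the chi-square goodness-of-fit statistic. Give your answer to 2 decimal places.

Expected counts E_i = n·p_i: 162×0.297 = 48.114, 162×0.209 = 33.858, 162×0.147 = 23.814, 162×0.103 = 16.686, 162×0.072 = 11.664, 162×0.051 = 8.262, 162×0.121 = 19.602.
χ² = (44−48.114)²/48.114 + (42−33.858)²/33.858 + (27−23.814)²/23.814 + (12−16.686)²/16.686 + (8−11.664)²/11.664 + (7−8.262)²/8.262 + (22−19.602)²/19.602
   = 0.352 + 1.958 + 0.426 + 1.316 + 1.151 + 0.193 + 0.293
Sum = 5.69

5.69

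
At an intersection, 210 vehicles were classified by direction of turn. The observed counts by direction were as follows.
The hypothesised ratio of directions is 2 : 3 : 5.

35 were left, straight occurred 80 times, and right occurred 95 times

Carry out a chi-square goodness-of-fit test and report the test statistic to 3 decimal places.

6.706

Ratio total = 10. Expected counts: 210×2/10 = 42, 210×3/10 = 63, 210×5/10 = 105.
left: (35 − 42)²/42 = 49/42 = 1.1667
straight: (80 − 63)²/63 = 289/63 = 4.5873
right: (95 − 105)²/105 = 100/105 = 0.9524
Sum = 6.706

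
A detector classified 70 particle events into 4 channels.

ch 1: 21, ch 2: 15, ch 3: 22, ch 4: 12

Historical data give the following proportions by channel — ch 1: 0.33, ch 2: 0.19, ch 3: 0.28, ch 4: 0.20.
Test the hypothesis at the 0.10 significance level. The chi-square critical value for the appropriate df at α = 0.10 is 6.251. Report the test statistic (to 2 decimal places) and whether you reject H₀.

0.99; do not reject

Expected counts E_i = n·p_i: 70×0.33 = 23.1, 70×0.19 = 13.3, 70×0.28 = 19.6, 70×0.20 = 14.
ch 1: (21 − 23.1)²/23.1 = 4.41/23.1 = 0.191
ch 2: (15 − 13.3)²/13.3 = 2.89/13.3 = 0.217
ch 3: (22 − 19.6)²/19.6 = 5.76/19.6 = 0.294
ch 4: (12 − 14)²/14 = 4/14 = 0.286
Sum = 0.99
df = 3. Since 0.99 < 6.251, we do not reject H₀.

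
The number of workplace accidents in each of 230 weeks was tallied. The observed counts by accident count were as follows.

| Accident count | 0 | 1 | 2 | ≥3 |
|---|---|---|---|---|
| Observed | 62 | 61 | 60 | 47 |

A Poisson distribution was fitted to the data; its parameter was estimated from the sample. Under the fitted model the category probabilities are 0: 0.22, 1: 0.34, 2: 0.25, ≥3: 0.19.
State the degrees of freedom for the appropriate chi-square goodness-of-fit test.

There are k = 4 categories and 1 parameter estimated from the data, so df = 4 − 1 − 1 = 2.

2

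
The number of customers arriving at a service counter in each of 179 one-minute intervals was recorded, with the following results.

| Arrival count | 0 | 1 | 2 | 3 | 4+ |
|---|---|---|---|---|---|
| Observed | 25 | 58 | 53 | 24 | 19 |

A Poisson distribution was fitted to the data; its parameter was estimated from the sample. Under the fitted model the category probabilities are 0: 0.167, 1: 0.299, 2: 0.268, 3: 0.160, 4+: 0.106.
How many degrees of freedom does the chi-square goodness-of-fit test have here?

There are k = 5 categories and 1 parameter estimated from the data, so df = 5 − 1 − 1 = 3.

3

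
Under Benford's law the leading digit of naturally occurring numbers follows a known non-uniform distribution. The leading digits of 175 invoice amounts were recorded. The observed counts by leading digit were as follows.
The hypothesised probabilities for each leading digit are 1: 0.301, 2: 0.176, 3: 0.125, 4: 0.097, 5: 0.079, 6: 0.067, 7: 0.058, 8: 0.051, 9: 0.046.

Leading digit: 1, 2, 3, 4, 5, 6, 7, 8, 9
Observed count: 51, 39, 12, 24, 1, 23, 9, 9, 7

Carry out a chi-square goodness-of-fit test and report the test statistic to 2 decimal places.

Expected counts E_i = n·p_i: 175×0.301 = 52.675, 175×0.176 = 30.8, 175×0.125 = 21.875, 175×0.097 = 16.975, 175×0.079 = 13.825, 175×0.067 = 11.725, 175×0.058 = 10.15, 175×0.051 = 8.925, 175×0.046 = 8.05.
χ² = (51−52.675)²/52.675 + (39−30.8)²/30.8 + (12−21.875)²/21.875 + (24−16.975)²/16.975 + (1−13.825)²/13.825 + (23−11.725)²/11.725 + (9−10.15)²/10.15 + (9−8.925)²/8.925 + (7−8.05)²/8.05
   = 0.053 + 2.183 + 4.458 + 2.907 + 11.897 + 10.842 + 0.130 + 0.001 + 0.137
Sum = 32.61

32.61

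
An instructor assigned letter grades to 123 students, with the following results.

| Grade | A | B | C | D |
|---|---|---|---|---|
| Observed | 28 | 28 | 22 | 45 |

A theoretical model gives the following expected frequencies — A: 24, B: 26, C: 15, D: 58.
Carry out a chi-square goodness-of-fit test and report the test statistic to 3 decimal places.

cat         O        E   (O−E)²/E
A          28       24     0.6667
B          28       26     0.1538
C          22       15     3.2667
D          45       58     2.9138
Sum = 7.001

7.001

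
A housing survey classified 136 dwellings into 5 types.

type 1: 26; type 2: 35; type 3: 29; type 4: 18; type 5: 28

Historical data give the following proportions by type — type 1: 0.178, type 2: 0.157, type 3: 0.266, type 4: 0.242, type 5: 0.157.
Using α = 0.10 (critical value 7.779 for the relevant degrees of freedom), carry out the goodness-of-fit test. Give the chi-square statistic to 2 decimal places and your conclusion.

Expected counts E_i = n·p_i: 136×0.178 = 24.208, 136×0.157 = 21.352, 136×0.266 = 36.176, 136×0.242 = 32.912, 136×0.157 = 21.352.
type 1: (26 − 24.208)²/24.208 = 3.211264/24.208 = 0.133
type 2: (35 − 21.352)²/21.352 = 186.267904/21.352 = 8.724
type 3: (29 − 36.176)²/36.176 = 51.494976/36.176 = 1.423
type 4: (18 − 32.912)²/32.912 = 222.367744/32.912 = 6.756
type 5: (28 − 21.352)²/21.352 = 44.195904/21.352 = 2.070
Sum = 19.11
df = 4. Since 19.11 > 7.779, we reject H₀.

19.11; reject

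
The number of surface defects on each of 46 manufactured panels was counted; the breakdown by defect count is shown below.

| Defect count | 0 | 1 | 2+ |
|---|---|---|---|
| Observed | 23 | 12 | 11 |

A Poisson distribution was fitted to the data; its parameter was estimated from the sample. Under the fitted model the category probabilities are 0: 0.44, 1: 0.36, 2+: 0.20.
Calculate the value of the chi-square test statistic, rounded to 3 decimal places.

Expected counts E_i = n·p_i: 46×0.44 = 20.24, 46×0.36 = 16.56, 46×0.20 = 9.2.
cat         O        E   (O−E)²/E
0          23    20.24     0.3764
1          12    16.56     1.2557
2+         11      9.2     0.3522
Sum = 1.984

1.984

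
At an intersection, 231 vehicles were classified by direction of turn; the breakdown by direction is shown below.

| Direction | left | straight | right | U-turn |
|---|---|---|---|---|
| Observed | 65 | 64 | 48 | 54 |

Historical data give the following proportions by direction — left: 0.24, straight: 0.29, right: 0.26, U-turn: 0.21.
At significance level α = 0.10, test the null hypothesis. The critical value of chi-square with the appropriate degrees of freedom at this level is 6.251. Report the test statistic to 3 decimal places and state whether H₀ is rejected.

Expected counts E_i = n·p_i: 231×0.24 = 55.44, 231×0.29 = 66.99, 231×0.26 = 60.06, 231×0.21 = 48.51.
cat           O        E   (O−E)²/E
left         65    55.44     1.6485
straight     64    66.99     0.1335
right        48    60.06     2.4216
U-turn       54    48.51     0.6213
Sum = 4.825
df = 3. Since 4.825 < 6.251, we do not reject H₀.

4.825; do not reject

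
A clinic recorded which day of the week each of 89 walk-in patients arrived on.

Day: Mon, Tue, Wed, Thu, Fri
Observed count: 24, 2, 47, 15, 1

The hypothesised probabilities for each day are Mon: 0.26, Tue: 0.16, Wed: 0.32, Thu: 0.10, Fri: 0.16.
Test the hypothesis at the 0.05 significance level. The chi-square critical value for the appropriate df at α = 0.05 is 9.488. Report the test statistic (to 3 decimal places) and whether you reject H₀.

39.087; reject

Expected counts E_i = n·p_i: 89×0.26 = 23.14, 89×0.16 = 14.24, 89×0.32 = 28.48, 89×0.10 = 8.9, 89×0.16 = 14.24.
cat         O        E   (O−E)²/E
Mon        24    23.14     0.0320
Tue         2    14.24    10.5209
Wed        47    28.48    12.0432
Thu        15      8.9     4.1809
Fri         1    14.24    12.3102
Sum = 39.087
df = 4. Since 39.087 > 9.488, we reject H₀.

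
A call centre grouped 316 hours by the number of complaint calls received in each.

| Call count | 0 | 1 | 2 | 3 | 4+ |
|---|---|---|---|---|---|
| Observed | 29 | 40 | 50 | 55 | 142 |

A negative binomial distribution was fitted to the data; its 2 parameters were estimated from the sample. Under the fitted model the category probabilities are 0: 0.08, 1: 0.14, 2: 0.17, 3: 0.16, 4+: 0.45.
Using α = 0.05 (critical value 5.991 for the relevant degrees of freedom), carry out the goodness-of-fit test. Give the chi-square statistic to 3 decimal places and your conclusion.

Expected counts E_i = n·p_i: 316×0.08 = 25.28, 316×0.14 = 44.24, 316×0.17 = 53.72, 316×0.16 = 50.56, 316×0.45 = 142.2.
cat         O        E   (O−E)²/E
0          29    25.28     0.5474
1          40    44.24     0.4064
2          50    53.72     0.2576
3          55    50.56     0.3899
4+        142    142.2     0.0003
Sum = 1.602
df = 2. Since 1.602 < 5.991, we do not reject H₀.

1.602; do not reject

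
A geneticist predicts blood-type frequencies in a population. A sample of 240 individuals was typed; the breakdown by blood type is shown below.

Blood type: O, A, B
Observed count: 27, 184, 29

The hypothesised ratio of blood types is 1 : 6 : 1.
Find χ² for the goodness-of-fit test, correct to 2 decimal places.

Ratio total = 8. Expected counts: 240×1/8 = 30, 240×6/8 = 180, 240×1/8 = 30.
cat         O        E   (O−E)²/E
O          27       30      0.300
A         184      180      0.089
B          29       30      0.033
Sum = 0.42

0.42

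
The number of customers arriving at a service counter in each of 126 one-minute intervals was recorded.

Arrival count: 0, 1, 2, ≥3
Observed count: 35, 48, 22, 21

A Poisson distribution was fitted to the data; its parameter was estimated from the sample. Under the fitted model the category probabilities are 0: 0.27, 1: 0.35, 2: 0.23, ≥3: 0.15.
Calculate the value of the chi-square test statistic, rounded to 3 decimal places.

Expected counts E_i = n·p_i: 126×0.27 = 34.02, 126×0.35 = 44.1, 126×0.23 = 28.98, 126×0.15 = 18.9.
0: (35 − 34.02)²/34.02 = 0.9604/34.02 = 0.0282
1: (48 − 44.1)²/44.1 = 15.21/44.1 = 0.3449
2: (22 − 28.98)²/28.98 = 48.7204/28.98 = 1.6812
≥3: (21 − 18.9)²/18.9 = 4.41/18.9 = 0.2333
Sum = 2.288

2.288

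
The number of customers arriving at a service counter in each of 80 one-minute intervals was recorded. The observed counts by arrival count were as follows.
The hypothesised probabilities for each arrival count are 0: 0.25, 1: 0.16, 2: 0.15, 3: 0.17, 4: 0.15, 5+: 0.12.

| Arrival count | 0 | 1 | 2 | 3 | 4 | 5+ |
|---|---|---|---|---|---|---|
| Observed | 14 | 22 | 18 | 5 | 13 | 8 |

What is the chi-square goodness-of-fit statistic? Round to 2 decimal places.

17.20

Expected counts E_i = n·p_i: 80×0.25 = 20, 80×0.16 = 12.8, 80×0.15 = 12, 80×0.17 = 13.6, 80×0.15 = 12, 80×0.12 = 9.6.
cat         O        E   (O−E)²/E
0          14       20      1.800
1          22     12.8      6.613
2          18       12      3.000
3           5     13.6      5.438
4          13       12      0.083
5+          8      9.6      0.267
Sum = 17.20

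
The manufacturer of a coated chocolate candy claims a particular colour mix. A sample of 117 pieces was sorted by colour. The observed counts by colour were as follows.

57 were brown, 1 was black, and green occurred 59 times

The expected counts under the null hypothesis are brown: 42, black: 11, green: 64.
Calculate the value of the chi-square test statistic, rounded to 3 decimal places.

cat         O        E   (O−E)²/E
brown      57       42     5.3571
black       1       11     9.0909
green      59       64     0.3906
Sum = 14.839

14.839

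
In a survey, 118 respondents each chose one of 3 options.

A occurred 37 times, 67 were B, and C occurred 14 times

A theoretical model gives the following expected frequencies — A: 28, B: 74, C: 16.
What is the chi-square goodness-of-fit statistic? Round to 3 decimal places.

3.805

cat         O        E   (O−E)²/E
A          37       28     2.8929
B          67       74     0.6622
C          14       16     0.2500
Sum = 3.805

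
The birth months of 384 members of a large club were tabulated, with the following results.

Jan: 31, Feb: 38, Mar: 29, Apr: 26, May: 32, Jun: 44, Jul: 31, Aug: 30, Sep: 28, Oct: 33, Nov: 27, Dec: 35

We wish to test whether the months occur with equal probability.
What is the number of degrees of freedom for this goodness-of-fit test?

11

There are k = 12 categories and no parameters were estimated from the data, so df = 12 − 1 = 11.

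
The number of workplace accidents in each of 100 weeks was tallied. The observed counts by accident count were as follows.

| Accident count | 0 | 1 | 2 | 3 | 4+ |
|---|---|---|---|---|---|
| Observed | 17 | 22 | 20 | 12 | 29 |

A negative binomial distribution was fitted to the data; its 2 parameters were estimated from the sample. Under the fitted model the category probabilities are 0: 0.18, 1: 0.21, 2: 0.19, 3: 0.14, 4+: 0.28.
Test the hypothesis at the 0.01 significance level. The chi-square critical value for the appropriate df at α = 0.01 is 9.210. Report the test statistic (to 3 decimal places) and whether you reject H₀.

Expected counts E_i = n·p_i: 100×0.18 = 18, 100×0.21 = 21, 100×0.19 = 19, 100×0.14 = 14, 100×0.28 = 28.
0: (17 − 18)²/18 = 1/18 = 0.0556
1: (22 − 21)²/21 = 1/21 = 0.0476
2: (20 − 19)²/19 = 1/19 = 0.0526
3: (12 − 14)²/14 = 4/14 = 0.2857
4+: (29 − 28)²/28 = 1/28 = 0.0357
Sum = 0.477
df = 2. Since 0.477 < 9.210, we do not reject H₀.

0.477; do not reject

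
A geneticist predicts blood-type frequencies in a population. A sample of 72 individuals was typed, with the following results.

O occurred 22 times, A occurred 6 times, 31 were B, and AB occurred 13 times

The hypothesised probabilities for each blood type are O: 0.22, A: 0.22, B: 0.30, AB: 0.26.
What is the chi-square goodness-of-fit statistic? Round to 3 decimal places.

14.347

Expected counts E_i = n·p_i: 72×0.22 = 15.84, 72×0.22 = 15.84, 72×0.30 = 21.6, 72×0.26 = 18.72.
χ² = (22−15.84)²/15.84 + (6−15.84)²/15.84 + (31−21.6)²/21.6 + (13−18.72)²/18.72
   = 2.3956 + 6.1127 + 4.0907 + 1.7478
Sum = 14.347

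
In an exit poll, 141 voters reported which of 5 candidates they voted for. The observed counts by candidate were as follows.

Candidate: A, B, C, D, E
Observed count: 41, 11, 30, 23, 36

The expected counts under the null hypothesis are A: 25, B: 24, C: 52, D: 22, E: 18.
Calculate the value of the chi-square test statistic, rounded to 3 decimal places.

cat         O        E   (O−E)²/E
A          41       25    10.2400
B          11       24     7.0417
C          30       52     9.3077
D          23       22     0.0455
E          36       18    18.0000
Sum = 44.635

44.635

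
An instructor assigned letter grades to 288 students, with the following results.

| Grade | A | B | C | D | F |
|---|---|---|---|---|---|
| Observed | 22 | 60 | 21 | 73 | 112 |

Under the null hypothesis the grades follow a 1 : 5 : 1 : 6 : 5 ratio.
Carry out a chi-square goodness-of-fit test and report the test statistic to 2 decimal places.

27.12

Ratio total = 18. Expected counts: 288×1/18 = 16, 288×5/18 = 80, 288×1/18 = 16, 288×6/18 = 96, 288×5/18 = 80.
cat         O        E   (O−E)²/E
A          22       16      2.250
B          60       80      5.000
C          21       16      1.563
D          73       96      5.510
F         112       80     12.800
Sum = 27.12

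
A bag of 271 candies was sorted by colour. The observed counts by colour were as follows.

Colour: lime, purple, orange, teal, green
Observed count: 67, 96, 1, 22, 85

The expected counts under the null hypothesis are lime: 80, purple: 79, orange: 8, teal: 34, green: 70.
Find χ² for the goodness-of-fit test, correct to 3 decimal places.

19.345

lime: (67 − 80)²/80 = 169/80 = 2.1125
purple: (96 − 79)²/79 = 289/79 = 3.6582
orange: (1 − 8)²/8 = 49/8 = 6.1250
teal: (22 − 34)²/34 = 144/34 = 4.2353
green: (85 − 70)²/70 = 225/70 = 3.2143
Sum = 19.345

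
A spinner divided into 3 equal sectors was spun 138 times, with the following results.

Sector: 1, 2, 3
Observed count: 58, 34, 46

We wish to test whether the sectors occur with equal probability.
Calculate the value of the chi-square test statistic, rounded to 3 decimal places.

6.261

Expected count for each of the 3 categories: 138/3 = 46.
1: (58 − 46)²/46 = 144/46 = 3.1304
2: (34 − 46)²/46 = 144/46 = 3.1304
3: (46 − 46)²/46 = 0/46 = 0.0000
Sum = 6.261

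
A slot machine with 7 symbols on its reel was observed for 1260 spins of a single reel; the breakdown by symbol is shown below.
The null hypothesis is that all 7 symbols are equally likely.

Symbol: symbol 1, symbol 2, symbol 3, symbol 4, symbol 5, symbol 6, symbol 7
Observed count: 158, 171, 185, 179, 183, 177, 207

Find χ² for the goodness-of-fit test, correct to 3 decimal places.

7.433

Under H₀ each category has probability 1/7, so each expected count is 1260/7 = 180.
χ² = (158−180)²/180 + (171−180)²/180 + (185−180)²/180 + (179−180)²/180 + (183−180)²/180 + (177−180)²/180 + (207−180)²/180
   = 2.6889 + 0.4500 + 0.1389 + 0.0056 + 0.0500 + 0.0500 + 4.0500
Sum = 7.433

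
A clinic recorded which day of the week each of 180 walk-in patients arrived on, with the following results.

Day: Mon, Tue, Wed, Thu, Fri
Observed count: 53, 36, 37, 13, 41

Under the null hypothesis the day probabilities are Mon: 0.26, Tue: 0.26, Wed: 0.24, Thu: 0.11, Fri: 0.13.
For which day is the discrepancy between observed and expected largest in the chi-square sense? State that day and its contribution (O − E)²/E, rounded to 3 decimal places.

Fri, 13.238

Expected counts E_i = n·p_i: 180×0.26 = 46.8, 180×0.26 = 46.8, 180×0.24 = 43.2, 180×0.11 = 19.8, 180×0.13 = 23.4.
cat         O        E   (O−E)²/E
Mon        53     46.8     0.8214
Tue        36     46.8     2.4923
Wed        37     43.2     0.8898
Thu        13     19.8     2.3354
Fri        41     23.4    13.2376
The largest term is for Fri: 13.238.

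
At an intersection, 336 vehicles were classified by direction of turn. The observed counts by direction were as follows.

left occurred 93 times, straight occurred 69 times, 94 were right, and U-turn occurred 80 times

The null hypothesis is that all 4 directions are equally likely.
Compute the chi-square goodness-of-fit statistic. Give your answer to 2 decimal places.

Expected count for each of the 4 categories: 336/4 = 84.
cat           O        E   (O−E)²/E
left         93       84      0.964
straight     69       84      2.679
right        94       84      1.190
U-turn       80       84      0.190
Sum = 5.02

5.02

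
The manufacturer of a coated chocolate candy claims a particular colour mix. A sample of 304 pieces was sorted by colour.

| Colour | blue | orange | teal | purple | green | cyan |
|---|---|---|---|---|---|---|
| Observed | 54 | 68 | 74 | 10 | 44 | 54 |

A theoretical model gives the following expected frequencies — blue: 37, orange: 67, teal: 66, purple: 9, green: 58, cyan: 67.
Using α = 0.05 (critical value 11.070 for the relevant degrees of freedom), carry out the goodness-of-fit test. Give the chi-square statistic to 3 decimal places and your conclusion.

14.808; reject

χ² = (54−37)²/37 + (68−67)²/67 + (74−66)²/66 + (10−9)²/9 + (44−58)²/58 + (54−67)²/67
   = 7.8108 + 0.0149 + 0.9697 + 0.1111 + 3.3793 + 2.5224
Sum = 14.808
df = 5. Since 14.808 > 11.070, we reject H₀.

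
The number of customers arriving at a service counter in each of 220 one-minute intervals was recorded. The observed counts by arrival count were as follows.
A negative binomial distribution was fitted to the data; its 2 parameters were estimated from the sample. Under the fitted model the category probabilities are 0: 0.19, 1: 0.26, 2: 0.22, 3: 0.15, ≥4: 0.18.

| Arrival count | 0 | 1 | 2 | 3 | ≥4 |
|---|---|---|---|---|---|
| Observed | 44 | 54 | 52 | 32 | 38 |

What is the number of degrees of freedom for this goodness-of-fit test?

There are k = 5 categories and 2 parameters estimated from the data, so df = 5 − 1 − 2 = 2.

2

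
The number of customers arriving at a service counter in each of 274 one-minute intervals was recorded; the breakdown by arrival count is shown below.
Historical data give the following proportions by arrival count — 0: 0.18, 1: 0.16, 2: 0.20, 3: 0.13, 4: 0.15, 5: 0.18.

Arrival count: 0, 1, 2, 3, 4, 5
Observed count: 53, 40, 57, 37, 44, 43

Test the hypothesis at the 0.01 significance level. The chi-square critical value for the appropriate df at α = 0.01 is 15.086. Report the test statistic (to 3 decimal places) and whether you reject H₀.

Expected counts E_i = n·p_i: 274×0.18 = 49.32, 274×0.16 = 43.84, 274×0.20 = 54.8, 274×0.13 = 35.62, 274×0.15 = 41.1, 274×0.18 = 49.32.
χ² = (53−49.32)²/49.32 + (40−43.84)²/43.84 + (57−54.8)²/54.8 + (37−35.62)²/35.62 + (44−41.1)²/41.1 + (43−49.32)²/49.32
   = 0.2746 + 0.3364 + 0.0883 + 0.0535 + 0.2046 + 0.8099
Sum = 1.767
df = 5. Since 1.767 < 15.086, we do not reject H₀.

1.767; do not reject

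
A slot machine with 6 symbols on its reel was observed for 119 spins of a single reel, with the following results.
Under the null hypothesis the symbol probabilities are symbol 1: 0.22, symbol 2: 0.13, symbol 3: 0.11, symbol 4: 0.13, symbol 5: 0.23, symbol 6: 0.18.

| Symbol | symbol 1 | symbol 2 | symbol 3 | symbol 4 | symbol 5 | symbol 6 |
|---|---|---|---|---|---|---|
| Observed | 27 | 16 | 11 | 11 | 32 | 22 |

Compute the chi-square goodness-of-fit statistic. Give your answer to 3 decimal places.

2.468

Expected counts E_i = n·p_i: 119×0.22 = 26.18, 119×0.13 = 15.47, 119×0.11 = 13.09, 119×0.13 = 15.47, 119×0.23 = 27.37, 119×0.18 = 21.42.
χ² = (27−26.18)²/26.18 + (16−15.47)²/15.47 + (11−13.09)²/13.09 + (11−15.47)²/15.47 + (32−27.37)²/27.37 + (22−21.42)²/21.42
   = 0.0257 + 0.0182 + 0.3337 + 1.2916 + 0.7832 + 0.0157
Sum = 2.468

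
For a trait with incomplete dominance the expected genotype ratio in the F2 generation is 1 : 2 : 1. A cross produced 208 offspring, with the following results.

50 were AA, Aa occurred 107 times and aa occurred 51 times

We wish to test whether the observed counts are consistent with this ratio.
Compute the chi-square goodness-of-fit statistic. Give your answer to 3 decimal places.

0.183

Ratio total = 4. Expected counts: 208×1/4 = 52, 208×2/4 = 104, 208×1/4 = 52.
cat         O        E   (O−E)²/E
AA         50       52     0.0769
Aa        107      104     0.0865
aa         51       52     0.0192
Sum = 0.183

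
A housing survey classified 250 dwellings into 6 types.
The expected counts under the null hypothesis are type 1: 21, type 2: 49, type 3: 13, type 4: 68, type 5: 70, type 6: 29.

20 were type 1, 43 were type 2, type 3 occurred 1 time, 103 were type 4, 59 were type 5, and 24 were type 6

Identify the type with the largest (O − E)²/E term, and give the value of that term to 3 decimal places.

type 4, 18.015

cat         O        E   (O−E)²/E
type 1     20       21     0.0476
type 2     43       49     0.7347
type 3      1       13    11.0769
type 4    103       68    18.0147
type 5     59       70     1.7286
type 6     24       29     0.8621
The largest term is for type 4: 18.015.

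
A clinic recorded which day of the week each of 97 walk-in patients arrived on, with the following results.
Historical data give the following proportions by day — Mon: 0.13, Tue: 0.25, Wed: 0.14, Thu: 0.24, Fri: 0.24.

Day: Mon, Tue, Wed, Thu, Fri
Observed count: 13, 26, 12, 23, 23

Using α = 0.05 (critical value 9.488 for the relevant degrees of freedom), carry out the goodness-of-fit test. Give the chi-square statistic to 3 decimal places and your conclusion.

Expected counts E_i = n·p_i: 97×0.13 = 12.61, 97×0.25 = 24.25, 97×0.14 = 13.58, 97×0.24 = 23.28, 97×0.24 = 23.28.
Mon: (13 − 12.61)²/12.61 = 0.1521/12.61 = 0.0121
Tue: (26 − 24.25)²/24.25 = 3.0625/24.25 = 0.1263
Wed: (12 − 13.58)²/13.58 = 2.4964/13.58 = 0.1838
Thu: (23 − 23.28)²/23.28 = 0.0784/23.28 = 0.0034
Fri: (23 − 23.28)²/23.28 = 0.0784/23.28 = 0.0034
Sum = 0.329
df = 4. Since 0.329 < 9.488, we do not reject H₀.

0.329; do not reject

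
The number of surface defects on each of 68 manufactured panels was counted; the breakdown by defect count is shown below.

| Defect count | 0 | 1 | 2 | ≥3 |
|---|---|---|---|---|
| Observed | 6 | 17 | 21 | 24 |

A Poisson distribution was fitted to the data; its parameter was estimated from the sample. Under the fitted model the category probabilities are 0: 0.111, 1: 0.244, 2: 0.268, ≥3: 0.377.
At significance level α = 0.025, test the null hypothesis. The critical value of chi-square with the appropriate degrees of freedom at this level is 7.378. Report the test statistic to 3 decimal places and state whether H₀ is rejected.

Expected counts E_i = n·p_i: 68×0.111 = 7.548, 68×0.244 = 16.592, 68×0.268 = 18.224, 68×0.377 = 25.636.
0: (6 − 7.548)²/7.548 = 2.396304/7.548 = 0.3175
1: (17 − 16.592)²/16.592 = 0.166464/16.592 = 0.0100
2: (21 − 18.224)²/18.224 = 7.706176/18.224 = 0.4229
≥3: (24 − 25.636)²/25.636 = 2.676496/25.636 = 0.1044
Sum = 0.855
df = 2. Since 0.855 < 7.378, we do not reject H₀.

0.855; do not reject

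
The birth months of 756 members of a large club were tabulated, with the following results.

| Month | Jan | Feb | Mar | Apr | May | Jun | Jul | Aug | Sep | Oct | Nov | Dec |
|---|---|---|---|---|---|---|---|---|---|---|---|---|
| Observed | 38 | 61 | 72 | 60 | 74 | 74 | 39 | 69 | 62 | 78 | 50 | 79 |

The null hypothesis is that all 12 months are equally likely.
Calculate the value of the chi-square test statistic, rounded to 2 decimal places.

Expected count for each of the 12 categories: 756/12 = 63.
χ² = (38−63)²/63 + (61−63)²/63 + (72−63)²/63 + (60−63)²/63 + (74−63)²/63 + (74−63)²/63 + (39−63)²/63 + (69−63)²/63 + (62−63)²/63 + (78−63)²/63 + (50−63)²/63 + (79−63)²/63
   = 9.921 + 0.063 + 1.286 + 0.143 + 1.921 + 1.921 + 9.143 + 0.571 + 0.016 + 3.571 + 2.683 + 4.063
Sum = 35.30

35.30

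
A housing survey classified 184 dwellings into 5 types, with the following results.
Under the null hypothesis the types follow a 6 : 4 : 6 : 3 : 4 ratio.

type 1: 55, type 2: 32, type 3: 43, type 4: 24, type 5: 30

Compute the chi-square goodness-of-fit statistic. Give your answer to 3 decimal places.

1.667

Ratio total = 23. Expected counts: 184×6/23 = 48, 184×4/23 = 32, 184×6/23 = 48, 184×3/23 = 24, 184×4/23 = 32.
type 1: (55 − 48)²/48 = 49/48 = 1.0208
type 2: (32 − 32)²/32 = 0/32 = 0.0000
type 3: (43 − 48)²/48 = 25/48 = 0.5208
type 4: (24 − 24)²/24 = 0/24 = 0.0000
type 5: (30 − 32)²/32 = 4/32 = 0.1250
Sum = 1.667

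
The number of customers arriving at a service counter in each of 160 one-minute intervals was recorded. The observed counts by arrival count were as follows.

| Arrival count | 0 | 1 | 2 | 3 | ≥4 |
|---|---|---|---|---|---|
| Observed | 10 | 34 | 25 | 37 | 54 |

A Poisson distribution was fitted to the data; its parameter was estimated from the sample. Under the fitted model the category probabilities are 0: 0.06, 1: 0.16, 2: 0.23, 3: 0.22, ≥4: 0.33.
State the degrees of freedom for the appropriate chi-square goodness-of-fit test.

There are k = 5 categories and 1 parameter estimated from the data, so df = 5 − 1 − 1 = 3.

3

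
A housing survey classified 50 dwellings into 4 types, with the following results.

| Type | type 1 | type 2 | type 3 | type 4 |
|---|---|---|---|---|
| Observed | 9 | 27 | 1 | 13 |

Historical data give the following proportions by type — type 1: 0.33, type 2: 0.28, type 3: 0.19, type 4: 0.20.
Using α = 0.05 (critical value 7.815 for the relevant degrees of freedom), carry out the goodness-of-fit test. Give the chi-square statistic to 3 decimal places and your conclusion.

Expected counts E_i = n·p_i: 50×0.33 = 16.5, 50×0.28 = 14, 50×0.19 = 9.5, 50×0.20 = 10.
χ² = (9−16.5)²/16.5 + (27−14)²/14 + (1−9.5)²/9.5 + (13−10)²/10
   = 3.4091 + 12.0714 + 7.6053 + 0.9000
Sum = 23.986
df = 3. Since 23.986 > 7.815, we reject H₀.

23.986; reject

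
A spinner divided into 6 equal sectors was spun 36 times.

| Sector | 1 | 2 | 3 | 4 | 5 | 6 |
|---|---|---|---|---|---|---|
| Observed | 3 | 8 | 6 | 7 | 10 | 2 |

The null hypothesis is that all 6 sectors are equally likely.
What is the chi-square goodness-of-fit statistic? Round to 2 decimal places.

Under H₀ each category has probability 1/6, so each expected count is 36/6 = 6.
cat         O        E   (O−E)²/E
1           3        6      1.500
2           8        6      0.667
3           6        6      0.000
4           7        6      0.167
5          10        6      2.667
6           2        6      2.667
Sum = 7.67

7.67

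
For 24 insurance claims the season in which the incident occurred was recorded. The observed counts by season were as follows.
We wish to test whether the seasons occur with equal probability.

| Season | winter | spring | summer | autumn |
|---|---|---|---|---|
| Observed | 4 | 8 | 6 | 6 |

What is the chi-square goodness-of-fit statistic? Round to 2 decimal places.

Under H₀ each category has probability 1/4, so each expected count is 24/4 = 6.
cat         O        E   (O−E)²/E
winter      4        6      0.667
spring      8        6      0.667
summer      6        6      0.000
autumn      6        6      0.000
Sum = 1.33

1.33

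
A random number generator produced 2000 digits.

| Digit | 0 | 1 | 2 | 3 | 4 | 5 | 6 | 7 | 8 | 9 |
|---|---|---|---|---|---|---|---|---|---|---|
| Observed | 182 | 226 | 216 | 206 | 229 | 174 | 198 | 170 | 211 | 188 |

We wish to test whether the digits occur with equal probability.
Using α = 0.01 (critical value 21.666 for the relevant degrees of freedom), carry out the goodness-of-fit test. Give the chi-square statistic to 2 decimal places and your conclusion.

19.89; do not reject

Expected count for each of the 10 categories: 2000/10 = 200.
χ² = (182−200)²/200 + (226−200)²/200 + (216−200)²/200 + (206−200)²/200 + (229−200)²/200 + (174−200)²/200 + (198−200)²/200 + (170−200)²/200 + (211−200)²/200 + (188−200)²/200
   = 1.620 + 3.380 + 1.280 + 0.180 + 4.205 + 3.380 + 0.020 + 4.500 + 0.605 + 0.720
Sum = 19.89
df = 9. Since 19.89 < 21.666, we do not reject H₀.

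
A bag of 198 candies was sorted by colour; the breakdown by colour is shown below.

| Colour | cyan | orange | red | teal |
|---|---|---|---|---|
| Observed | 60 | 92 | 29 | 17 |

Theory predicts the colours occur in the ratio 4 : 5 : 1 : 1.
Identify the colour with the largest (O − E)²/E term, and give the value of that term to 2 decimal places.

Ratio total = 11. Expected counts: 198×4/11 = 72, 198×5/11 = 90, 198×1/11 = 18, 198×1/11 = 18.
χ² = (60−72)²/72 + (92−90)²/90 + (29−18)²/18 + (17−18)²/18
   = 2.000 + 0.044 + 6.722 + 0.056
The largest term is for red: 6.72.

red, 6.72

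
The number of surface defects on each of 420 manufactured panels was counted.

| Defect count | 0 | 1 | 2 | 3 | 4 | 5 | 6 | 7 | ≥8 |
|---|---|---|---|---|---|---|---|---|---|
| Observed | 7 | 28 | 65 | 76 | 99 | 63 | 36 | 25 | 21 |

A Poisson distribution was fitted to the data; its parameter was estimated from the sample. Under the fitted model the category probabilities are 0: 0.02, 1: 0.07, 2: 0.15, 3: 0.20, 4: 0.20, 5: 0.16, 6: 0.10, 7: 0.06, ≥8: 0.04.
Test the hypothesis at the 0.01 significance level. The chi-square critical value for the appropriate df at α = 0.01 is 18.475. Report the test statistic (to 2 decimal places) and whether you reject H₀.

Expected counts E_i = n·p_i: 420×0.02 = 8.4, 420×0.07 = 29.4, 420×0.15 = 63, 420×0.20 = 84, 420×0.20 = 84, 420×0.16 = 67.2, 420×0.10 = 42, 420×0.06 = 25.2, 420×0.04 = 16.8.
χ² = (7−8.4)²/8.4 + (28−29.4)²/29.4 + (65−63)²/63 + (76−84)²/84 + (99−84)²/84 + (63−67.2)²/67.2 + (36−42)²/42 + (25−25.2)²/25.2 + (21−16.8)²/16.8
   = 0.233 + 0.067 + 0.063 + 0.762 + 2.679 + 0.263 + 0.857 + 0.002 + 1.050
Sum = 5.98
df = 7. Since 5.98 < 18.475, we do not reject H₀.

5.98; do not reject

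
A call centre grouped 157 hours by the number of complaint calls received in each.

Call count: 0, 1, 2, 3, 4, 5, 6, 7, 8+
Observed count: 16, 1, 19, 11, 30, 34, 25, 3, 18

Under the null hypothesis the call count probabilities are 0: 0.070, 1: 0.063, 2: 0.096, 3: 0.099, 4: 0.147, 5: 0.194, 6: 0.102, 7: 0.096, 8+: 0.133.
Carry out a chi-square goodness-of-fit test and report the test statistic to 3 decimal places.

Expected counts E_i = n·p_i: 157×0.070 = 10.99, 157×0.063 = 9.891, 157×0.096 = 15.072, 157×0.099 = 15.543, 157×0.147 = 23.079, 157×0.194 = 30.458, 157×0.102 = 16.014, 157×0.096 = 15.072, 157×0.133 = 20.881.
cat         O        E   (O−E)²/E
0          16    10.99     2.2839
1           1    9.891     7.9921
2          19   15.072     1.0237
3          11   15.543     1.3279
4          30   23.079     2.0755
5          34   30.458     0.4119
6          25   16.014     5.0424
7           3   15.072     9.6691
8+         18   20.881     0.3975
Sum = 30.224

30.224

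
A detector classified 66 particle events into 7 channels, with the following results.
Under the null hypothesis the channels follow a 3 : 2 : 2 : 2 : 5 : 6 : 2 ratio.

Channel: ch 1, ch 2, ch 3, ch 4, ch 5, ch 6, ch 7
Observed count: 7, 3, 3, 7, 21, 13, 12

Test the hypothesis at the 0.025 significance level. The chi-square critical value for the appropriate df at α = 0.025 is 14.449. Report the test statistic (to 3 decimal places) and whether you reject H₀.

13.400; do not reject

Ratio total = 22. Expected counts: 66×3/22 = 9, 66×2/22 = 6, 66×2/22 = 6, 66×2/22 = 6, 66×5/22 = 15, 66×6/22 = 18, 66×2/22 = 6.
ch 1: (7 − 9)²/9 = 4/9 = 0.4444
ch 2: (3 − 6)²/6 = 9/6 = 1.5000
ch 3: (3 − 6)²/6 = 9/6 = 1.5000
ch 4: (7 − 6)²/6 = 1/6 = 0.1667
ch 5: (21 − 15)²/15 = 36/15 = 2.4000
ch 6: (13 − 18)²/18 = 25/18 = 1.3889
ch 7: (12 − 6)²/6 = 36/6 = 6.0000
Sum = 13.400
df = 6. Since 13.400 < 14.449, we do not reject H₀.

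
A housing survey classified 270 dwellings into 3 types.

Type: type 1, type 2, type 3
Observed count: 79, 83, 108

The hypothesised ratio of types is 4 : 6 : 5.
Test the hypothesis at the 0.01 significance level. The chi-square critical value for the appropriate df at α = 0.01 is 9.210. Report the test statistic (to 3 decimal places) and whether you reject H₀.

10.068; reject

Ratio total = 15. Expected counts: 270×4/15 = 72, 270×6/15 = 108, 270×5/15 = 90.
χ² = (79−72)²/72 + (83−108)²/108 + (108−90)²/90
   = 0.6806 + 5.7870 + 3.6000
Sum = 10.068
df = 2. Since 10.068 > 9.210, we reject H₀.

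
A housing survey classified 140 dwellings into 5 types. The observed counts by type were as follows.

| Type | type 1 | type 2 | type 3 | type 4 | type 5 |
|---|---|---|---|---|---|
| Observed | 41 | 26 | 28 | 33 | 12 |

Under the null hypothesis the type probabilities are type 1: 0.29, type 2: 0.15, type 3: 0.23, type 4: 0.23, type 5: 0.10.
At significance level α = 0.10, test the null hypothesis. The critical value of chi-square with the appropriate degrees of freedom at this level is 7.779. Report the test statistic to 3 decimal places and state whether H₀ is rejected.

2.048; do not reject

Expected counts E_i = n·p_i: 140×0.29 = 40.6, 140×0.15 = 21, 140×0.23 = 32.2, 140×0.23 = 32.2, 140×0.10 = 14.
type 1: (41 − 40.6)²/40.6 = 0.16/40.6 = 0.0039
type 2: (26 − 21)²/21 = 25/21 = 1.1905
type 3: (28 − 32.2)²/32.2 = 17.64/32.2 = 0.5478
type 4: (33 − 32.2)²/32.2 = 0.64/32.2 = 0.0199
type 5: (12 − 14)²/14 = 4/14 = 0.2857
Sum = 2.048
df = 4. Since 2.048 < 7.779, we do not reject H₀.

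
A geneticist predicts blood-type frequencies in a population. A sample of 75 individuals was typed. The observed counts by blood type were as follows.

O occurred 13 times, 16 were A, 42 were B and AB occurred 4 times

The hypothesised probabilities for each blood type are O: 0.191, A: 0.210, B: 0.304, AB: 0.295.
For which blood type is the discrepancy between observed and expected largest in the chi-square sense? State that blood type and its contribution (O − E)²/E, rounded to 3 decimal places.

B, 16.168

Expected counts E_i = n·p_i: 75×0.191 = 14.325, 75×0.210 = 15.75, 75×0.304 = 22.8, 75×0.295 = 22.125.
cat         O        E   (O−E)²/E
O          13   14.325     0.1226
A          16    15.75     0.0040
B          42     22.8    16.1684
AB          4   22.125    14.8482
The largest term is for B: 16.168.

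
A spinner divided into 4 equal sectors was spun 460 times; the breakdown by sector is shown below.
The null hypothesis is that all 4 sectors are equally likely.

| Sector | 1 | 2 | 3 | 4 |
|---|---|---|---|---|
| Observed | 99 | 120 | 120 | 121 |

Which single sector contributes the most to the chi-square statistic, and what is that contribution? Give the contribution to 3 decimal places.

Expected count for each of the 4 categories: 460/4 = 115.
χ² = (99−115)²/115 + (120−115)²/115 + (120−115)²/115 + (121−115)²/115
   = 2.2261 + 0.2174 + 0.2174 + 0.3130
The largest term is for 1: 2.226.

1, 2.226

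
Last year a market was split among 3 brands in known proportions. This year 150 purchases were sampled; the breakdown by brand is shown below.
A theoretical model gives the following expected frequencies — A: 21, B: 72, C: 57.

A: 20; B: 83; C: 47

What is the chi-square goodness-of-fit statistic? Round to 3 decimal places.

3.483

A: (20 − 21)²/21 = 1/21 = 0.0476
B: (83 − 72)²/72 = 121/72 = 1.6806
C: (47 − 57)²/57 = 100/57 = 1.7544
Sum = 3.483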